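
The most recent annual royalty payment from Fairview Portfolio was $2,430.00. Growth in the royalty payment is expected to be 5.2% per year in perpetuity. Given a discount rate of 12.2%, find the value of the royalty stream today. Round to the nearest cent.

D₁ = D₀ × (1 + g) = $2,430.00 × 1.052 = $2,556.3600
Growing perpetuity: P = D₁ / (r − g) = $2,556.3600 / (0.122 − 0.052) = $36,519.43

$36519.43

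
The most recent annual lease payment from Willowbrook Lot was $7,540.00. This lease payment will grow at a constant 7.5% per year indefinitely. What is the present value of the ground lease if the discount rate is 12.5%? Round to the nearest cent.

D₁ = D₀ × (1 + g) = $7,540.00 × 1.075 = $8,105.5000
Growing perpetuity: P = D₁ / (r − g) = $8,105.5000 / (0.125 − 0.075) = $162,110.00

$162110.00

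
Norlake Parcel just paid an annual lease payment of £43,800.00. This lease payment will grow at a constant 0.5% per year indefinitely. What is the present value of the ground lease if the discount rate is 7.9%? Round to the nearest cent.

D₁ = D₀ × (1 + g) = £43,800.00 × 1.005 = £44,019.0000
Growing perpetuity: P = D₁ / (r − g) = £44,019.0000 / (0.079 − 0.005) = £594,851.35

£594851.35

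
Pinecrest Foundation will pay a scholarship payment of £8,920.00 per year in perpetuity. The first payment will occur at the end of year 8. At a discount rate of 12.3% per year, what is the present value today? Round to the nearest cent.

£32195.97

Value at end of year 7: C / r = £8,920.00 / 0.123 = £72,520.3252
Discount to today: PV = £72,520.3252 / (1 + 0.123)^7 = £72,520.3252 / 2.252466 = £32,195.97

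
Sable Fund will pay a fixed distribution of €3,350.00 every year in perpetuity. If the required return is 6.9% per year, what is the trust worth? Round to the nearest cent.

€48550.72

Level perpetuity: PV = C / r = €3,350.00 / 0.069 = €48,550.72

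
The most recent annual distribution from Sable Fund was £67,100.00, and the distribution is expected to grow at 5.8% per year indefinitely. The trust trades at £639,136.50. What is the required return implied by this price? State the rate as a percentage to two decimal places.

D₁ = £67,100.00 × 1.058 = £70,991.8000
P = D₁/(r − g) ⇒ r = D₁/P + g = £70,991.8000/£639,136.50 + 0.058 = 0.111075 + 0.058 = 0.169075

16.91%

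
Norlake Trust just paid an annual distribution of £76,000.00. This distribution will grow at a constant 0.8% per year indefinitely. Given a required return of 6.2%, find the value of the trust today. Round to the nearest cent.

£1418666.67

D₁ = D₀ × (1 + g) = £76,000.00 × 1.008 = £76,608.0000
Growing perpetuity: P = D₁ / (r − g) = £76,608.0000 / (0.062 − 0.008) = £1,418,666.67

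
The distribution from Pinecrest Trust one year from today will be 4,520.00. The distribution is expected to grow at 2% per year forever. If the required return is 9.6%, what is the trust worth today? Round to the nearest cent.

Growing perpetuity: P = D₁ / (r − g) = 4,520.0000 / (0.096 − 0.02) = 59,473.68

59473.68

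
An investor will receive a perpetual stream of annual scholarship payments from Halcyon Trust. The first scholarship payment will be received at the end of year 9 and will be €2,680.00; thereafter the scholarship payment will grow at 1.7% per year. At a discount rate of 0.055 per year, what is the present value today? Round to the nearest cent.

Value at end of year 8: C₁ / (r − g) = €2,680.00 / (0.055 − 0.017) = €70,526.3158
Discount to today: PV = €70,526.3158 / (1 + 0.055)^8 = €70,526.3158 / 1.534687 = €45,954.87

€45954.87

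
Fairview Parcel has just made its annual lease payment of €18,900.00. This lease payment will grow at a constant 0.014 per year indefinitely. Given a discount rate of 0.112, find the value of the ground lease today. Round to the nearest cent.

D₁ = D₀ × (1 + g) = €18,900.00 × 1.014 = €19,164.6000
Growing perpetuity: P = D₁ / (r − g) = €19,164.6000 / (0.112 − 0.014) = €195,557.14

€195557.14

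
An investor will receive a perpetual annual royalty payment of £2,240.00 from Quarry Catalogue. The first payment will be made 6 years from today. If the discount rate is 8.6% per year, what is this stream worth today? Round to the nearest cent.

£17242.51

Value at end of year 5: C / r = £2,240.00 / 0.086 = £26,046.5116
Discount to today: PV = £26,046.5116 / (1 + 0.086)^5 = £26,046.5116 / 1.510599 = £17,242.51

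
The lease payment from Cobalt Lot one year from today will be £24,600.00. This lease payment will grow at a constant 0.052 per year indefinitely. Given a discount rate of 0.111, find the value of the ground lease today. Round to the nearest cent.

Growing perpetuity: P = D₁ / (r − g) = £24,600.0000 / (0.111 − 0.052) = £416,949.15

£416949.15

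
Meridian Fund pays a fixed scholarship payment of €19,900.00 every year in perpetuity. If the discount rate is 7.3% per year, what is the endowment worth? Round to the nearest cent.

Level perpetuity: PV = C / r = €19,900.00 / 0.073 = €272,602.74

€272602.74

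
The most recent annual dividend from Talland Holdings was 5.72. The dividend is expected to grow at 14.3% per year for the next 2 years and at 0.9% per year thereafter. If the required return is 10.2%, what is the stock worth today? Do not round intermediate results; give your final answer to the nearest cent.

D_1 = 6.53796
D_2 = 7.47289
Terminal value at year 2: TV = D_2×(1+g_2)/(r−g_2) = 7.54014/0.093 = 81.07682
P_0 = D_1/(1+r)^1 + D_2/(1+r)^2 + TV/(1+r)^2
    = 5.93281 + 6.15354 + 66.76264 = 78.84900

78.85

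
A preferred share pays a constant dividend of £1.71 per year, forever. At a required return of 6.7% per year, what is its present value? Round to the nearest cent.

£25.52

Level perpetuity: PV = C / r = £1.71 / 0.067 = £25.52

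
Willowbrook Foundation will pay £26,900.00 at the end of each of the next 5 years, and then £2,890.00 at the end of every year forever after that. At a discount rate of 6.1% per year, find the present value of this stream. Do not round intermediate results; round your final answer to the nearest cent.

£148241.36

PV of 5-year annuity: £26,900.00 × [1 − (1+0.061)^−5] / 0.061 = 113004.99314
Perpetuity value at year 5: £2,890.00 / 0.061 = 47377.04918
PV of perpetuity: 47377.04918 / (1+0.061)^5 = 35236.36404
Total PV = 113004.99314 + 35236.36404 = 148241.35719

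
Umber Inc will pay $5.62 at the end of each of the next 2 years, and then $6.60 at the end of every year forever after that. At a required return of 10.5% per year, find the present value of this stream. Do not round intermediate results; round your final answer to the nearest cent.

$61.17

PV of 2-year annuity: $5.62 × [1 − (1+0.105)^−2] / 0.105 = 9.68866
Perpetuity value at year 2: $6.60 / 0.105 = 62.85714
PV of perpetuity: 62.85714 / (1+0.105)^2 = 51.47900
Total PV = 9.68866 + 51.47900 = 61.16766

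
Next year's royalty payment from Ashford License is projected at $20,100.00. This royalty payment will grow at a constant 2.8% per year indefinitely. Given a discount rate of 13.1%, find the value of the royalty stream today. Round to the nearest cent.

Growing perpetuity: P = D₁ / (r − g) = $20,100.0000 / (0.131 − 0.028) = $195,145.63

$195145.63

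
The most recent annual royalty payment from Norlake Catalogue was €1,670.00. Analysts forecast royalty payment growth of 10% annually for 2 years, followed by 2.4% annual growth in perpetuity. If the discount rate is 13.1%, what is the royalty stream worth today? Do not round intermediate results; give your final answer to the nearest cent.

€18321.88

D_1 = 1837.00000
D_2 = 2020.70000
Terminal value at year 2: TV = D_2×(1+g_2)/(r−g_2) = 2069.19680/0.107 = 19338.28785
P_0 = D_1/(1+r)^1 + D_2/(1+r)^2 + TV/(1+r)^2
    = 1624.22635 + 1579.70732 + 15117.94672 = 18321.88040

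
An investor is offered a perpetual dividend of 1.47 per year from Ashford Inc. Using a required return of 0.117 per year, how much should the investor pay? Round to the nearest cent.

12.56

Level perpetuity: PV = C / r = 1.47 / 0.117 = 12.56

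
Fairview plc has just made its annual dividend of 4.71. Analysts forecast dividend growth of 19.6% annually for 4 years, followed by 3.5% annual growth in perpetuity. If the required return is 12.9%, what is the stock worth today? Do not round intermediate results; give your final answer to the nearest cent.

D_1 = 5.63316
D_2 = 6.73726
D_3 = 8.05776
D_4 = 9.63708
Terminal value at year 4: TV = D_4×(1+g_2)/(r−g_2) = 9.97438/0.094 = 106.11044
P_0 = D_1/(1+r)^1 + D_2/(1+r)^2 + D_3/(1+r)^3 + D_4/(1+r)^4 + TV/(1+r)^4
    = 4.98951 + 5.28561 + 5.59929 + 5.93157 + 65.31040 = 87.11639

87.12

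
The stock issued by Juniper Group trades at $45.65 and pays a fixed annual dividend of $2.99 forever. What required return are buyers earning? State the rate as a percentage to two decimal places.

P = C/r ⇒ r = C/P = $2.99/$45.65 = 0.065498

6.55%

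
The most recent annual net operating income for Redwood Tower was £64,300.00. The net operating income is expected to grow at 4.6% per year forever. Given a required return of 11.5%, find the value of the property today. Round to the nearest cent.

D₁ = D₀ × (1 + g) = £64,300.00 × 1.046 = £67,257.8000
Growing perpetuity: P = D₁ / (r − g) = £67,257.8000 / (0.115 − 0.046) = £974,750.72

£974750.72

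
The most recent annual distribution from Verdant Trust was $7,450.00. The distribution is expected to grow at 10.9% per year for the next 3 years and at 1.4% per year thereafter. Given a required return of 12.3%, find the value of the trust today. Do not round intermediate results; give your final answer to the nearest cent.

D_1 = 8262.05000
D_2 = 9162.61345
D_3 = 10161.33832
Terminal value at year 3: TV = D_3×(1+g_2)/(r−g_2) = 10303.59705/0.109 = 94528.41333
P_0 = D_1/(1+r)^1 + D_2/(1+r)^2 + D_3/(1+r)^3 + TV/(1+r)^3
    = 7357.12378 + 7265.40540 + 7174.83045 + 66745.67039 = 88543.03002

$88543.03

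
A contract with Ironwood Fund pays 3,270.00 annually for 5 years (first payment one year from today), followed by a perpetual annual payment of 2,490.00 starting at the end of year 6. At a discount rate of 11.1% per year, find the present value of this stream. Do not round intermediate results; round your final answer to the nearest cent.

25307.99

PV of 5-year annuity: 3,270.00 × [1 − (1+0.111)^−5] / 0.111 = 12055.24288
Perpetuity value at year 5: 2,490.00 / 0.111 = 22432.43243
PV of perpetuity: 22432.43243 / (1+0.111)^5 = 13252.75208
Total PV = 12055.24288 + 13252.75208 = 25307.99495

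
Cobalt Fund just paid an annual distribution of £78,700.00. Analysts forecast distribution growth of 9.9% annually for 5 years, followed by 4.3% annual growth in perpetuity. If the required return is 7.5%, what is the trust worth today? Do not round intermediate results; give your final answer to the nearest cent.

£3285195.19

D_1 = 86491.30000
D_2 = 95053.93870
D_3 = 104464.27863
D_4 = 114806.24222
D_5 = 126172.06020
Terminal value at year 5: TV = D_5×(1+g_2)/(r−g_2) = 131597.45878/0.032 = 4112420.58699
P_0 = D_1/(1+r)^1 + D_2/(1+r)^2 + D_3/(1+r)^3 + D_4/(1+r)^4 + D_5/(1+r)^5 + TV/(1+r)^5
    = 80457.02326 + 82253.27308 + 84089.62522 + 85966.97499 + 87886.23769 + 2864542.05972 = 3285195.19396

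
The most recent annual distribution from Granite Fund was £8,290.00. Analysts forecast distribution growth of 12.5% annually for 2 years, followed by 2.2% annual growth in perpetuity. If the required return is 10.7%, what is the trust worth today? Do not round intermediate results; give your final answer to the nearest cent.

D_1 = 9326.25000
D_2 = 10492.03125
Terminal value at year 2: TV = D_2×(1+g_2)/(r−g_2) = 10722.85594/0.085 = 126151.24632
P_0 = D_1/(1+r)^1 + D_2/(1+r)^2 + TV/(1+r)^2
    = 8424.79675 + 8561.78531 + 102942.87753 = 119929.45959

£119929.46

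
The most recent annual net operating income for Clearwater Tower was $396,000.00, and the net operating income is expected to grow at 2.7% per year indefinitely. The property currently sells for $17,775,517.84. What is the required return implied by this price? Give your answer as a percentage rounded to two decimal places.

D₁ = $396,000.00 × 1.027 = $406,692.0000
P = D₁/(r − g) ⇒ r = D₁/P + g = $406,692.0000/$17,775,517.84 + 0.027 = 0.022879 + 0.027 = 0.049879

4.99%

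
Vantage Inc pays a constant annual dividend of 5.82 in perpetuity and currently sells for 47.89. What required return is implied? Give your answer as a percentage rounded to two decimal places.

P = C/r ⇒ r = C/P = 5.82/47.89 = 0.121529

12.15%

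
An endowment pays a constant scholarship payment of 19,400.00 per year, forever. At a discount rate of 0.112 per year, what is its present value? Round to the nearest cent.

173214.29

Level perpetuity: PV = C / r = 19,400.00 / 0.112 = 173,214.29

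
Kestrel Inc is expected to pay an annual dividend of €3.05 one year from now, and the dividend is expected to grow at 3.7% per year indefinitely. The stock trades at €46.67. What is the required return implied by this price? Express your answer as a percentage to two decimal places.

P = D₁/(r − g) ⇒ r = D₁/P + g = €3.0500/€46.67 + 0.037 = 0.065352 + 0.037 = 0.102352

10.24%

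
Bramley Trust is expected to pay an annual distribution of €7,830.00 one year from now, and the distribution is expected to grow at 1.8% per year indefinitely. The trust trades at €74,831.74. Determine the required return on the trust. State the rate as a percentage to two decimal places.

P = D₁/(r − g) ⇒ r = D₁/P + g = €7,830.0000/€74,831.74 + 0.018 = 0.104635 + 0.018 = 0.122635

12.26%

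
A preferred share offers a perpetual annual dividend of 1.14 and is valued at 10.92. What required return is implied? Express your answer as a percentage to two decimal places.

10.44%

P = C/r ⇒ r = C/P = 1.14/10.92 = 0.104396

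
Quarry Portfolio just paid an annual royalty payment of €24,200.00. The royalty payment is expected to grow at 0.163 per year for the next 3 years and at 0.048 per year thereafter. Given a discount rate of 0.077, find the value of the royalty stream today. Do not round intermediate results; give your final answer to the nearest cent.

€1186035.34

D_1 = 28144.60000
D_2 = 32732.16980
D_3 = 38067.51348
Terminal value at year 3: TV = D_3×(1+g_2)/(r−g_2) = 39894.75412/0.029 = 1375681.17670
P_0 = D_1/(1+r)^1 + D_2/(1+r)^2 + D_3/(1+r)^3 + TV/(1+r)^3
    = 26132.40483 + 28219.11496 + 30472.45191 + 1101211.36541 = 1186035.33710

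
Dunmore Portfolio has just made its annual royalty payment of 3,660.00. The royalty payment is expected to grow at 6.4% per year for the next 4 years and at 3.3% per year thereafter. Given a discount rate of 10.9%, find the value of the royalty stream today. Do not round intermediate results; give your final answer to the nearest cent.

D_1 = 3894.24000
D_2 = 4143.47136
D_3 = 4408.65353
D_4 = 4690.80735
Terminal value at year 4: TV = D_4×(1+g_2)/(r−g_2) = 4845.60400/0.076 = 63757.94731
P_0 = D_1/(1+r)^1 + D_2/(1+r)^2 + D_3/(1+r)^3 + D_4/(1+r)^4 + TV/(1+r)^4
    = 3511.48783 + 3369.00185 + 3232.29753 + 3101.14028 + 42151.02518 = 55364.95268

55364.95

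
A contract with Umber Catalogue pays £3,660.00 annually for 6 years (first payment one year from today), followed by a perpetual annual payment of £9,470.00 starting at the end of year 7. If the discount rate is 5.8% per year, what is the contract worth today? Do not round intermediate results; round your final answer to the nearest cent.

PV of 6-year annuity: £3,660.00 × [1 − (1+0.058)^−6] / 0.058 = 18111.05599
Perpetuity value at year 6: £9,470.00 / 0.058 = 163275.86207
PV of perpetuity: 163275.86207 / (1+0.058)^6 = 116414.74180
Total PV = 18111.05599 + 116414.74180 = 134525.79778

£134525.80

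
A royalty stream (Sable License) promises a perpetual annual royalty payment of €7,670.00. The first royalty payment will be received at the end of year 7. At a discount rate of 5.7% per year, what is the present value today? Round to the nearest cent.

Value at end of year 6: C / r = €7,670.00 / 0.057 = €134,561.4035
Discount to today: PV = €134,561.4035 / (1 + 0.057)^6 = €134,561.4035 / 1.394601 = €96,487.40

€96487.40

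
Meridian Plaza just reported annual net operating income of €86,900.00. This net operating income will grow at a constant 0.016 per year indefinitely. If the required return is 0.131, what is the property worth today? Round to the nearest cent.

€767742.61

D₁ = D₀ × (1 + g) = €86,900.00 × 1.016 = €88,290.4000
Growing perpetuity: P = D₁ / (r − g) = €88,290.4000 / (0.131 − 0.016) = €767,742.61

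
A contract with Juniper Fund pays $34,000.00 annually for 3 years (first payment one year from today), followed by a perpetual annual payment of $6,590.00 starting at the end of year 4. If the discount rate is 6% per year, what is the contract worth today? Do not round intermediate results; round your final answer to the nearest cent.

PV of 3-year annuity: $34,000.00 × [1 − (1+0.06)^−3] / 0.06 = 90882.40628
Perpetuity value at year 3: $6,590.00 / 0.06 = 109833.33333
PV of perpetuity: 109833.33333 / (1+0.06)^3 = 92218.18459
Total PV = 90882.40628 + 92218.18459 = 183100.59087

$183100.59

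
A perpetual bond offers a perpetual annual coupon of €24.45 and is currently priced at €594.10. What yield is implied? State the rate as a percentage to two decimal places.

4.12%

P = C/r ⇒ r = C/P = €24.45/€594.10 = 0.041155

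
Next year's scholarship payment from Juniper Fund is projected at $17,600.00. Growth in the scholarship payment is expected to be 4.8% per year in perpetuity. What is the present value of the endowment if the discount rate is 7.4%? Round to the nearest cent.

Growing perpetuity: P = D₁ / (r − g) = $17,600.0000 / (0.074 − 0.048) = $676,923.08

$676923.08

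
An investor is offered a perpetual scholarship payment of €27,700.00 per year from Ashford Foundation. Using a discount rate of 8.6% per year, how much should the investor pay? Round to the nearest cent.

€322093.02

Level perpetuity: PV = C / r = €27,700.00 / 0.086 = €322,093.02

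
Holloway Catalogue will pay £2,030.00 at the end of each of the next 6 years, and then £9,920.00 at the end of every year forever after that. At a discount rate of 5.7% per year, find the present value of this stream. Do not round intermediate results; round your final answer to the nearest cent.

PV of 6-year annuity: £2,030.00 × [1 − (1+0.057)^−6] / 0.057 = 10076.95383
Perpetuity value at year 6: £9,920.00 / 0.057 = 174035.08772
PV of perpetuity: 174035.08772 / (1+0.057)^6 = 124792.04240
Total PV = 10076.95383 + 124792.04240 = 134868.99623

£134869.00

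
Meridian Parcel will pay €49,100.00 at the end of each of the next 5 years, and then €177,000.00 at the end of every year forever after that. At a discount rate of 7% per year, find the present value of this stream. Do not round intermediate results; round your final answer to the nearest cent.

PV of 5-year annuity: €49,100.00 × [1 − (1+0.07)^−5] / 0.07 = 201319.69411
Perpetuity value at year 5: €177,000.00 / 0.07 = 2528571.42857
PV of perpetuity: 2528571.42857 / (1+0.07)^5 = 1802836.48241
Total PV = 201319.69411 + 1802836.48241 = 2004156.17651

€2004156.18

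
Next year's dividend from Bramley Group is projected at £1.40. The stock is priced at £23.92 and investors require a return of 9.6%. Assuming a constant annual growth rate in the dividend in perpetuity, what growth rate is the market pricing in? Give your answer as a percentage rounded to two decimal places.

P = D₁/(r−g) ⇒ g = r − D₁/P = 0.096 − £1.40/£23.92 = 0.037472

3.75%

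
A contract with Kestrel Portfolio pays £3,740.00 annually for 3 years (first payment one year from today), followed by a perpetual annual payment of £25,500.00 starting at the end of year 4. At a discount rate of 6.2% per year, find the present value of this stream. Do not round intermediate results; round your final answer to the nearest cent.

PV of 3-year annuity: £3,740.00 × [1 − (1+0.062)^−3] / 0.062 = 9960.18709
Perpetuity value at year 3: £25,500.00 / 0.062 = 411290.32258
PV of perpetuity: 411290.32258 / (1+0.062)^3 = 343379.95604
Total PV = 9960.18709 + 343379.95604 = 353340.14314

£353340.14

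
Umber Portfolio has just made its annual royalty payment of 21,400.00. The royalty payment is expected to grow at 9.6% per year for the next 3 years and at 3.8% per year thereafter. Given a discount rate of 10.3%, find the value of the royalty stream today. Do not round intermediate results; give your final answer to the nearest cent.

D_1 = 23454.40000
D_2 = 25706.02240
D_3 = 28173.80055
Terminal value at year 3: TV = D_3×(1+g_2)/(r−g_2) = 29244.40497/0.065 = 449913.92264
P_0 = D_1/(1+r)^1 + D_2/(1+r)^2 + D_3/(1+r)^3 + TV/(1+r)^3
    = 21264.18858 + 21129.23906 + 20995.14597 + 335276.33105 = 398664.90466

398664.90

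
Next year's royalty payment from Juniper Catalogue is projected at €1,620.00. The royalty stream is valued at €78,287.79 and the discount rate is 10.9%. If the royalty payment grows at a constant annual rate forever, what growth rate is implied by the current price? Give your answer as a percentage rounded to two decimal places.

P = D₁/(r−g) ⇒ g = r − D₁/P = 0.109 − €1,620.00/€78,287.79 = 0.088307

8.83%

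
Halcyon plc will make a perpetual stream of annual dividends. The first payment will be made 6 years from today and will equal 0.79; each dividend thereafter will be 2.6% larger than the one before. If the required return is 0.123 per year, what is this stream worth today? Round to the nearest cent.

Value at end of year 5: C₁ / (r − g) = 0.79 / (0.123 − 0.026) = 8.1443
Discount to today: PV = 8.1443 / (1 + 0.123)^5 = 8.1443 / 1.786071 = 4.56

4.56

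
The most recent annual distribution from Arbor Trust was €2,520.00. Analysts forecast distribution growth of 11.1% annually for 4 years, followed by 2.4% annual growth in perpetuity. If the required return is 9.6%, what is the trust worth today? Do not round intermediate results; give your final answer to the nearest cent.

€48272.33

D_1 = 2799.72000
D_2 = 3110.48892
D_3 = 3455.75319
D_4 = 3839.34179
Terminal value at year 4: TV = D_4×(1+g_2)/(r−g_2) = 3931.48600/0.072 = 54603.97218
P_0 = D_1/(1+r)^1 + D_2/(1+r)^2 + D_3/(1+r)^3 + D_4/(1+r)^4 + TV/(1+r)^4
    = 2554.48905 + 2589.45012 + 2624.88968 + 2660.81426 + 37842.69175 = 48272.33486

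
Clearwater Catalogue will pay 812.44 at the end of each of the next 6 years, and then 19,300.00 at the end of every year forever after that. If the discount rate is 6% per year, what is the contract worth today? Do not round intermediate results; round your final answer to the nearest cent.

PV of 6-year annuity: 812.44 × [1 − (1+0.06)^−6] / 0.06 = 3995.03098
Perpetuity value at year 6: 19,300.00 / 0.06 = 321666.66667
PV of perpetuity: 321666.66667 / (1+0.06)^6 = 226762.30717
Total PV = 3995.03098 + 226762.30717 = 230757.33815

230757.34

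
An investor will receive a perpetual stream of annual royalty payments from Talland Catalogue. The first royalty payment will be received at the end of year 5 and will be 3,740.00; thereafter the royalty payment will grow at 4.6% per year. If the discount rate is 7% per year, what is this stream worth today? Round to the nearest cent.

118884.50

Value at end of year 4: C₁ / (r − g) = 3,740.00 / (0.07 − 0.046) = 155,833.3333
Discount to today: PV = 155,833.3333 / (1 + 0.07)^4 = 155,833.3333 / 1.310796 = 118,884.50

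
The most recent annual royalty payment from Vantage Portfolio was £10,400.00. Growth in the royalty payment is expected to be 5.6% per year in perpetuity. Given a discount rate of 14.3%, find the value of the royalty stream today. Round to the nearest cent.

£126234.48

D₁ = D₀ × (1 + g) = £10,400.00 × 1.056 = £10,982.4000
Growing perpetuity: P = D₁ / (r − g) = £10,982.4000 / (0.143 − 0.056) = £126,234.48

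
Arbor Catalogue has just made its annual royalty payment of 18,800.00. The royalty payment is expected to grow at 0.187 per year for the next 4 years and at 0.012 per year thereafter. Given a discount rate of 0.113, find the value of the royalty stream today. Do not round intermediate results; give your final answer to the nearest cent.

D_1 = 22315.60000
D_2 = 26488.61720
D_3 = 31441.98862
D_4 = 37321.64049
Terminal value at year 4: TV = D_4×(1+g_2)/(r−g_2) = 37769.50017/0.101 = 373955.44726
P_0 = D_1/(1+r)^1 + D_2/(1+r)^2 + D_3/(1+r)^3 + D_4/(1+r)^4 + TV/(1+r)^4
    = 20049.95508 + 21383.01588 + 22804.70786 + 24320.92384 + 243690.84084 = 332249.44350

332249.44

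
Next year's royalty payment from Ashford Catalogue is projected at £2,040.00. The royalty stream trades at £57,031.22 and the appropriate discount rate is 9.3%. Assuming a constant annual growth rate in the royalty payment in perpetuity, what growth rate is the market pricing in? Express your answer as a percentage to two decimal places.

P = D₁/(r−g) ⇒ g = r − D₁/P = 0.093 − £2,040.00/£57,031.22 = 0.057230

5.72%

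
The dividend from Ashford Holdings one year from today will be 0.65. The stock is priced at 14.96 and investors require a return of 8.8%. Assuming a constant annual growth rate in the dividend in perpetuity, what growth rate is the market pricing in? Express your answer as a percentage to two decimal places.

4.46%

P = D₁/(r−g) ⇒ g = r − D₁/P = 0.088 − 0.65/14.96 = 0.044551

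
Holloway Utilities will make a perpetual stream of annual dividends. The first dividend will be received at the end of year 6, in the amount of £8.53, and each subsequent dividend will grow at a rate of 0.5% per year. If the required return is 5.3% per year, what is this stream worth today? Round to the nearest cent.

Value at end of year 5: C₁ / (r − g) = £8.53 / (0.053 − 0.005) = £177.7083
Discount to today: PV = £177.7083 / (1 + 0.053)^5 = £177.7083 / 1.294619 = £137.27

£137.27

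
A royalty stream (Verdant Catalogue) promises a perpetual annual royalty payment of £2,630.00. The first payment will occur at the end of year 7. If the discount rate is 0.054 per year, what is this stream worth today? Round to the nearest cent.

£35523.71

Value at end of year 6: C / r = £2,630.00 / 0.054 = £48,703.7037
Discount to today: PV = £48,703.7037 / (1 + 0.054)^6 = £48,703.7037 / 1.371020 = £35,523.71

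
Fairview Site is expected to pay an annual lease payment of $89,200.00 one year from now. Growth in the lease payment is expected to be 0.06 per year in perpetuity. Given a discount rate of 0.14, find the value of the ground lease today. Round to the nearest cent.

$1115000.00

Growing perpetuity: P = D₁ / (r − g) = $89,200.0000 / (0.14 − 0.06) = $1,115,000.00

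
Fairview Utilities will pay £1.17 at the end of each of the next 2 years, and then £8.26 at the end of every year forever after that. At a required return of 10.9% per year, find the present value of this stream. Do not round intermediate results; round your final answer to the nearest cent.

£63.62

PV of 2-year annuity: £1.17 × [1 − (1+0.109)^−2] / 0.109 = 2.00632
Perpetuity value at year 2: £8.26 / 0.109 = 75.77982
PV of perpetuity: 75.77982 / (1+0.109)^2 = 61.61557
Total PV = 2.00632 + 61.61557 = 63.62188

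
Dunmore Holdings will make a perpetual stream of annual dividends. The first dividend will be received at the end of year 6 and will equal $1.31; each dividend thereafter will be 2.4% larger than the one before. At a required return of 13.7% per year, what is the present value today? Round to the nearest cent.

Value at end of year 5: C₁ / (r − g) = $1.31 / (0.137 − 0.024) = $11.5929
Discount to today: PV = $11.5929 / (1 + 0.137)^5 = $11.5929 / 1.900213 = $6.10

$6.10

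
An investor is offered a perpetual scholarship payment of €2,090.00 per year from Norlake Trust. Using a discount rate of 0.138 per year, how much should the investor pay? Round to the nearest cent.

€15144.93

Level perpetuity: PV = C / r = €2,090.00 / 0.138 = €15,144.93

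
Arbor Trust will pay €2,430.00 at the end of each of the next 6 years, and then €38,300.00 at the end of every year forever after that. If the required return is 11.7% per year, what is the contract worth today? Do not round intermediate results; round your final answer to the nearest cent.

PV of 6-year annuity: €2,430.00 × [1 − (1+0.117)^−6] / 0.117 = 10076.18629
Perpetuity value at year 6: €38,300.00 / 0.117 = 327350.42735
PV of perpetuity: 327350.42735 / (1+0.117)^6 = 168536.46230
Total PV = 10076.18629 + 168536.46230 = 178612.64859

€178612.65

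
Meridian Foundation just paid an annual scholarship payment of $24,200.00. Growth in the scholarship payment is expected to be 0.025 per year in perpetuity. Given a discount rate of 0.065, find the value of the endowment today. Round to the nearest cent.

$620125.00

D₁ = D₀ × (1 + g) = $24,200.00 × 1.025 = $24,805.0000
Growing perpetuity: P = D₁ / (r − g) = $24,805.0000 / (0.065 − 0.025) = $620,125.00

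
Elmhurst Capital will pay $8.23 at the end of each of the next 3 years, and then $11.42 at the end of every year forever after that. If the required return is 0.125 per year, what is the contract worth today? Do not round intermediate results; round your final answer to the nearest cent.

$83.76

PV of 3-year annuity: $8.23 × [1 − (1+0.125)^−3] / 0.125 = 19.59846
Perpetuity value at year 3: $11.42 / 0.125 = 91.36000
PV of perpetuity: 91.36000 / (1+0.125)^3 = 64.16505
Total PV = 19.59846 + 64.16505 = 83.76351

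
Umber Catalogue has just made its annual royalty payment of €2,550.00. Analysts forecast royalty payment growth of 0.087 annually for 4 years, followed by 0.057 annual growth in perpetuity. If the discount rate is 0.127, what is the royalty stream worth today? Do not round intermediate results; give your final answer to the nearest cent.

€42649.16

D_1 = 2771.85000
D_2 = 3013.00095
D_3 = 3275.13203
D_4 = 3560.06852
Terminal value at year 4: TV = D_4×(1+g_2)/(r−g_2) = 3762.99243/0.07 = 53757.03464
P_0 = D_1/(1+r)^1 + D_2/(1+r)^2 + D_3/(1+r)^3 + D_4/(1+r)^4 + TV/(1+r)^4
    = 2459.49423 + 2372.20074 + 2288.00550 + 2206.79856 + 33322.65831 = 42649.15735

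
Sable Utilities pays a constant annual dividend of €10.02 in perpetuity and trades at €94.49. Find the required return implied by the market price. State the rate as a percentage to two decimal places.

P = C/r ⇒ r = C/P = €10.02/€94.49 = 0.106043

10.60%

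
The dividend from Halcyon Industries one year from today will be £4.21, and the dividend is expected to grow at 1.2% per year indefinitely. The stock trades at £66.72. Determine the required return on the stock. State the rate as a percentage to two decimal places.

P = D₁/(r − g) ⇒ r = D₁/P + g = £4.2100/£66.72 + 0.012 = 0.063100 + 0.012 = 0.075100

7.51%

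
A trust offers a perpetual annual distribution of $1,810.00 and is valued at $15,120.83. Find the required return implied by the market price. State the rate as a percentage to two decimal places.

P = C/r ⇒ r = C/P = $1,810.00/$15,120.83 = 0.119702

11.97%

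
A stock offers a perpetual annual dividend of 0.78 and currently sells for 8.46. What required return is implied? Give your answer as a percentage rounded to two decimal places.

P = C/r ⇒ r = C/P = 0.78/8.46 = 0.092199

9.22%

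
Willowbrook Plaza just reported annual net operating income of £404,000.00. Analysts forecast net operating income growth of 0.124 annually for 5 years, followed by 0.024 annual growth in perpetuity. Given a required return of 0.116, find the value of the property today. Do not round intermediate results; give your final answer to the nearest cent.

D_1 = 454096.00000
D_2 = 510403.90400
D_3 = 573693.98810
D_4 = 644832.04262
D_5 = 724791.21590
Terminal value at year 5: TV = D_5×(1+g_2)/(r−g_2) = 742186.20509/0.092 = 8067241.35964
P_0 = D_1/(1+r)^1 + D_2/(1+r)^2 + D_3/(1+r)^3 + D_4/(1+r)^4 + D_5/(1+r)^5 + TV/(1+r)^5
    = 406896.05735 + 409812.87496 + 412750.60167 + 415709.38734 + 418689.38295 + 4660194.87108 = 6724053.17534

£6724053.18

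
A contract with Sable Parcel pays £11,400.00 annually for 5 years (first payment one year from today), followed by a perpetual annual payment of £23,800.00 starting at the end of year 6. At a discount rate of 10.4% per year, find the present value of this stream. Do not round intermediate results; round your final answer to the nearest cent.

£182316.82

PV of 5-year annuity: £11,400.00 × [1 − (1+0.104)^−5] / 0.104 = 42776.96922
Perpetuity value at year 5: £23,800.00 / 0.104 = 228846.15385
PV of perpetuity: 228846.15385 / (1+0.104)^5 = 139539.84968
Total PV = 42776.96922 + 139539.84968 = 182316.81890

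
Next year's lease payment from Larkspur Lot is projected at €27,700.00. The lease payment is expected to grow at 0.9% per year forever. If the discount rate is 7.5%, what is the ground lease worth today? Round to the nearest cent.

Growing perpetuity: P = D₁ / (r − g) = €27,700.0000 / (0.075 − 0.009) = €419,696.97

€419696.97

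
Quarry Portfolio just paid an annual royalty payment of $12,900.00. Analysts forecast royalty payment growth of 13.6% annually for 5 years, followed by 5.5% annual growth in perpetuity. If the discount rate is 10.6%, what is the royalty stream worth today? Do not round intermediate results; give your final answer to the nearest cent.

$375004.30

D_1 = 14654.40000
D_2 = 16647.39840
D_3 = 18911.44458
D_4 = 21483.40105
D_5 = 24405.14359
Terminal value at year 5: TV = D_5×(1+g_2)/(r−g_2) = 25747.42649/0.051 = 504851.49971
P_0 = D_1/(1+r)^1 + D_2/(1+r)^2 + D_3/(1+r)^3 + D_4/(1+r)^4 + D_5/(1+r)^5 + TV/(1+r)^5
    = 13249.90958 + 13609.31039 + 13978.45985 + 14357.62242 + 14747.06968 + 305061.93164 = 375004.30356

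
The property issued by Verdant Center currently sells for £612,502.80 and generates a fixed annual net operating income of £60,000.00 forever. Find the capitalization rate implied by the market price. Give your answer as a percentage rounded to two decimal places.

9.80%

P = C/r ⇒ r = C/P = £60,000.00/£612,502.80 = 0.097959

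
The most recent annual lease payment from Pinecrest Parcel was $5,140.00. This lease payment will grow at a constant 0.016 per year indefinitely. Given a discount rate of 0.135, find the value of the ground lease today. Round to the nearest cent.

$43884.37

D₁ = D₀ × (1 + g) = $5,140.00 × 1.016 = $5,222.2400
Growing perpetuity: P = D₁ / (r − g) = $5,222.2400 / (0.135 − 0.016) = $43,884.37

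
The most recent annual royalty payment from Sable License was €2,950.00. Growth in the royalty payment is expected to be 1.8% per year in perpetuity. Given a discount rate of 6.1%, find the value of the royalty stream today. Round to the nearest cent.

D₁ = D₀ × (1 + g) = €2,950.00 × 1.018 = €3,003.1000
Growing perpetuity: P = D₁ / (r − g) = €3,003.1000 / (0.061 − 0.018) = €69,839.53

€69839.53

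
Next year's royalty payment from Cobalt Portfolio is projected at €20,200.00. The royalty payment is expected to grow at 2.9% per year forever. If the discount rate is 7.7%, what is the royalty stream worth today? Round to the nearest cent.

Growing perpetuity: P = D₁ / (r − g) = €20,200.0000 / (0.077 − 0.029) = €420,833.33

€420833.33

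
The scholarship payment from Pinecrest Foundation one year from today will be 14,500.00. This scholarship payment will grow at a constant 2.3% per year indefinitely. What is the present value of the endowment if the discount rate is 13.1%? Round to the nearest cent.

134259.26

Growing perpetuity: P = D₁ / (r − g) = 14,500.0000 / (0.131 − 0.023) = 134,259.26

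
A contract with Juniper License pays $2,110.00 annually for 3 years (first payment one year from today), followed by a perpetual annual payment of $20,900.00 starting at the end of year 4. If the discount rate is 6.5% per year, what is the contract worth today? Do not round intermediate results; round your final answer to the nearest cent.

PV of 3-year annuity: $2,110.00 × [1 − (1+0.065)^−3] / 0.065 = 5588.28333
Perpetuity value at year 3: $20,900.00 / 0.065 = 321538.46154
PV of perpetuity: 321538.46154 / (1+0.065)^3 = 266185.32336
Total PV = 5588.28333 + 266185.32336 = 271773.60669

$271773.61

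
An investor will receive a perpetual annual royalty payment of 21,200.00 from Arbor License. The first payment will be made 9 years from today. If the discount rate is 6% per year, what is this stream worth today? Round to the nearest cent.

221685.70

Value at end of year 8: C / r = 21,200.00 / 0.06 = 353,333.3333
Discount to today: PV = 353,333.3333 / (1 + 0.06)^8 = 353,333.3333 / 1.593848 = 221,685.70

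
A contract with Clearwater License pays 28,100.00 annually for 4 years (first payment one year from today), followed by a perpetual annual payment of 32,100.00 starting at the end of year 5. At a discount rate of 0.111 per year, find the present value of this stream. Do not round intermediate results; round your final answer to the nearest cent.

276805.86

PV of 4-year annuity: 28,100.00 × [1 − (1+0.111)^−4] / 0.111 = 86992.91524
Perpetuity value at year 4: 32,100.00 / 0.111 = 289189.18919
PV of perpetuity: 289189.18919 / (1+0.111)^4 = 189812.94082
Total PV = 86992.91524 + 189812.94082 = 276805.85606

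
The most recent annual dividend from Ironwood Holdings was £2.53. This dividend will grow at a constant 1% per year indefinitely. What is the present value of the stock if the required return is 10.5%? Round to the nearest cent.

£26.90

D₁ = D₀ × (1 + g) = £2.53 × 1.01 = £2.5553
Growing perpetuity: P = D₁ / (r − g) = £2.5553 / (0.105 − 0.01) = £26.90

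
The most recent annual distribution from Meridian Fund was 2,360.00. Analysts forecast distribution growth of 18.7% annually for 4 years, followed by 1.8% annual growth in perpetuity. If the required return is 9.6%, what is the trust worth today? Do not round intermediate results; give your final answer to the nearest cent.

D_1 = 2801.32000
D_2 = 3325.16684
D_3 = 3946.97304
D_4 = 4685.05700
Terminal value at year 4: TV = D_4×(1+g_2)/(r−g_2) = 4769.38802/0.078 = 61146.00030
P_0 = D_1/(1+r)^1 + D_2/(1+r)^2 + D_3/(1+r)^3 + D_4/(1+r)^4 + TV/(1+r)^4
    = 2555.94891 + 2768.16729 + 2998.00600 + 3246.92803 + 42376.57350 = 53945.62373

53945.62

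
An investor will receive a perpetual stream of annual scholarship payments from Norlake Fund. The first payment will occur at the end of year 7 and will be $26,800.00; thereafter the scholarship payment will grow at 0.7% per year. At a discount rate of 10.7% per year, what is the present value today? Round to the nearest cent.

Value at end of year 6: C₁ / (r − g) = $26,800.00 / (0.107 − 0.007) = $268,000.0000
Discount to today: PV = $268,000.0000 / (1 + 0.107)^6 = $268,000.0000 / 1.840288 = $145,629.40

$145629.40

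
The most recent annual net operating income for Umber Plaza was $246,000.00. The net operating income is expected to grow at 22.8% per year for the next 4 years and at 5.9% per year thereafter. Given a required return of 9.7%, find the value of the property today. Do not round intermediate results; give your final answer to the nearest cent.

$12079999.57

D_1 = 302088.00000
D_2 = 370964.06400
D_3 = 455543.87059
D_4 = 559407.87309
Terminal value at year 4: TV = D_4×(1+g_2)/(r−g_2) = 592412.93760/0.038 = 15589814.14734
P_0 = D_1/(1+r)^1 + D_2/(1+r)^2 + D_3/(1+r)^3 + D_4/(1+r)^4 + TV/(1+r)^4
    = 275376.48131 + 308261.00187 + 345072.47976 + 386279.85884 + 10765009.75026 = 12079999.57204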